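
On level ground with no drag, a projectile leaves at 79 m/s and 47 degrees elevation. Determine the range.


R = v0^2 * sin(2*theta) / g = 79^2 * sin(2*47°) / 9.81 = 634.6 m

634.6 m


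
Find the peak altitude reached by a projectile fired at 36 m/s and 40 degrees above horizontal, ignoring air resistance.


H = (v0*sin(theta))^2 / (2g) = (36*sin(40°))^2 / (2*9.81) = 27.29 m

27.29 m


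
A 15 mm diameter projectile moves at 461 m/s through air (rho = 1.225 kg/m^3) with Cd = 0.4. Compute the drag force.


A = pi*(d/2)^2 = pi*(15/2000)^2 = 1.76715e-04 m^2
Fd = 0.5*Cd*rho*A*v^2 = 0.5*0.4*1.225*1.76715e-04*461^2 = 9.201 N

9.201 N


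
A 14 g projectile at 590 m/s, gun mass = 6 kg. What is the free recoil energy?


v_r = m_p*v_p/m_gun = 0.014*590/6 = 1.37667 m/s, E_r = 0.5*m_gun*v_r^2 = 0.5*6*1.37667^2 = 5.686 J

5.686 J


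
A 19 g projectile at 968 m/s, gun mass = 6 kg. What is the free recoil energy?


v_r = m_p*v_p/m_gun = 0.019*968/6 = 3.06533 m/s, E_r = 0.5*m_gun*v_r^2 = 0.5*6*3.06533^2 = 28.19 J

28.19 J


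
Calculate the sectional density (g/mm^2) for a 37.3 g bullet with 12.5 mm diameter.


SD = m/d^2 = 37.3/12.5^2 = 0.2387 g/mm^2

0.2387 g/mm^2


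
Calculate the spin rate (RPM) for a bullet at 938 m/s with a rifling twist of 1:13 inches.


twist_m = 13*0.0254 = 0.3302 m
spin = v/twist = 938/0.3302 = 2840.703 rev/s
RPM = spin*60 = 2840.703*60 ≈ 170442 RPM

170442 RPM


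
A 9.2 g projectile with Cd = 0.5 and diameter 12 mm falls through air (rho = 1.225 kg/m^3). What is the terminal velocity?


A = pi*(d/2)^2 = pi*(12/2000)^2 = 1.13097e-04 m^2
vt = sqrt(2mg/(Cd*rho*A)) = sqrt(2*0.0092*9.81/(0.5 * 1.225 * 1.13097e-04)) = 51.05 m/s

51.05 m/s


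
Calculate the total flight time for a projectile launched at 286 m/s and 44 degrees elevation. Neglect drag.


T = 2*v0*sin(theta)/g = 2*286*sin(44°)/9.81 = 40.5 s

40.5 s


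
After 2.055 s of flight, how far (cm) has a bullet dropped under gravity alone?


drop = 0.5*g*t^2 = 0.5*9.81*2.055^2 = 20.7139 m ≈ 2071 cm

2071 cm


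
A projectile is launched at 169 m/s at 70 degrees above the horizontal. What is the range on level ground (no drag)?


R = v0^2 * sin(2*theta) / g = 169^2 * sin(2*70°) / 9.81 = 1871 m

1871 m


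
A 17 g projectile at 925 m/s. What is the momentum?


p = m*v = 0.017*925 = 15.73 kg·m/s

15.73 kg·m/s


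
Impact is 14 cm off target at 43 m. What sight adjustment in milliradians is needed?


1 mrad subtends 1 cm per 10 m of range, so adj = error_cm / (dist_m / 10) = 14 / (43/10) = 3.256 mrad

3.256 mrad


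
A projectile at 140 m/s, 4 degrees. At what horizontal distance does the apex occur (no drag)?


R = v0^2*sin(2*theta)/g = 140^2*sin(2*4°)/9.81 = 278.062 m
apex_dist = R/2 = 278.062/2 = 139 m

139 m


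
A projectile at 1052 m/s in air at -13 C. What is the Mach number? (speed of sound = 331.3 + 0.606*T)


a = 331.3 + 0.606*(-13) = 323.422 m/s
M = v/a = 1052/323.422 = 3.253

3.253


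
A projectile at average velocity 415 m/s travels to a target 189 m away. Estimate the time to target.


t = d/v = 189/415 = 0.4554 s

0.4554 s


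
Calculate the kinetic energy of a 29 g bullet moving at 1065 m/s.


E = 0.5*m*v^2 = 0.5*0.029*1065^2 = 16446 J

16446 J


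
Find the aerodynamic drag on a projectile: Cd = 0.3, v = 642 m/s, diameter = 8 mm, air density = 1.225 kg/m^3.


A = pi*(d/2)^2 = pi*(8/2000)^2 = 5.02655e-05 m^2
Fd = 0.5*Cd*rho*A*v^2 = 0.5*0.3*1.225*5.02655e-05*642^2 = 3.807 N

3.807 N


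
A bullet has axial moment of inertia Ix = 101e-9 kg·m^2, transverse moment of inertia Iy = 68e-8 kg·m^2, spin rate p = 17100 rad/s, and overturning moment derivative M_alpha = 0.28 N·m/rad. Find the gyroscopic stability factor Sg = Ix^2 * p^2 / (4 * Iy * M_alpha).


Sg = Ix^2 * p^2 / (4 * Iy * M_alpha) = (101e-9)^2 * 17100^2 / (4 * 68e-8 * 0.28) = 3.917

3.917


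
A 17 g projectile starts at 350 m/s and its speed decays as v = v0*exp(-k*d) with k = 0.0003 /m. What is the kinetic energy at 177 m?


v = v0*exp(-k*d) = 350*exp(-0.0003*177) = 331.9 m/s
E = 0.5*m*v^2 = 0.5*0.017*331.9^2 = 936.3 J

936.3 J


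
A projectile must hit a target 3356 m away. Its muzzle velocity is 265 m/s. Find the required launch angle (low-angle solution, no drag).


sin(2*theta) = R*g/v0^2 = 3356*9.81/265^2 = 0.468813, theta = arcsin(0.468813)/2 = 13.98°

13.98 degrees


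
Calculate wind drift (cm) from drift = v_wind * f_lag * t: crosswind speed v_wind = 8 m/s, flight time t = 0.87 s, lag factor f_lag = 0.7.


drift = v_wind * lag * t = 8 * 0.7 * 0.87 = 4.872 m ≈ 487.2 cm

487.2 cm


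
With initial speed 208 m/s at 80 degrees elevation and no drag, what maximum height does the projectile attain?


H = (v0*sin(theta))^2 / (2g) = (208*sin(80°))^2 / (2*9.81) = 2139 m

2139 m


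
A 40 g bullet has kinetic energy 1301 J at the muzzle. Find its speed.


v = sqrt(2*E/m) = sqrt(2*1301/0.04) = 255 m/s

255 m/s


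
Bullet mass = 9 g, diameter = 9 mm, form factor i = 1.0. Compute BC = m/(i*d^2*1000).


BC = m/(i*d^2*1000) = 9/(1.0 * 9^2 * 1000) = 0.0001111

0.0001111


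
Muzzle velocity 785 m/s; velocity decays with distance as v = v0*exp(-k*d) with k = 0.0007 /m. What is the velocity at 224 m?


v = v0*exp(-k*d) = 785*exp(-0.0007*224) = 671.1 m/s

671.1 m/s


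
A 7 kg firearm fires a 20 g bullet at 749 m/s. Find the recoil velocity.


v_recoil = m_p * v_p / m_gun = 0.02 * 749 / 7 = 2.14 m/s

2.14 m/s


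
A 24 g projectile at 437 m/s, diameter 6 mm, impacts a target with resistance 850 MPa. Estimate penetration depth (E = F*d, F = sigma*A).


A = pi*(d/2)^2 = pi*(6/2)^2 = 28.2743 mm^2
E = 0.5*m*v^2 = 0.5*0.024*437^2 = 2291.63 J
depth = E/(sigma*A) = 2291.63 J / (850 MPa * 28.2743 mm^2) = 2291.63/(850 * 28.2743) m = 0.0953527 m ≈ 95.35 mm

95.35 mm


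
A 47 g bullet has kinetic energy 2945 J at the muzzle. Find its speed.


v = sqrt(2*E/m) = sqrt(2*2945/0.047) = 354 m/s

354 m/s


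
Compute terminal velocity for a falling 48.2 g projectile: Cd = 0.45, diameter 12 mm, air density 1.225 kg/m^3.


A = pi*(d/2)^2 = pi*(12/2000)^2 = 1.13097e-04 m^2
vt = sqrt(2mg/(Cd*rho*A)) = sqrt(2*0.0482*9.81/(0.45 * 1.225 * 1.13097e-04)) = 123.2 m/s

123.2 m/s


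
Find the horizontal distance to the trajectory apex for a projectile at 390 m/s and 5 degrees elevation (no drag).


R = v0^2*sin(2*theta)/g = 390^2*sin(2*5°)/9.81 = 2692.34 m
apex_dist = R/2 = 2692.34/2 = 1346 m

1346 m


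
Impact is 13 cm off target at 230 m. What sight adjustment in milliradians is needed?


1 mrad subtends 1 cm per 10 m of range, so adj = error_cm / (dist_m / 10) = 13 / (230/10) = 0.5652 mrad

0.5652 mrad


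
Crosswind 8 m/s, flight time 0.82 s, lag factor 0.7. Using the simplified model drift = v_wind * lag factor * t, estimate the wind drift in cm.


drift = v_wind * lag * t = 8 * 0.7 * 0.82 = 4.592 m ≈ 459.2 cm

459.2 cm


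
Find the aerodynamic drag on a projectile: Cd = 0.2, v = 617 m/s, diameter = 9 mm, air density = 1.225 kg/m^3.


A = pi*(d/2)^2 = pi*(9/2000)^2 = 6.36173e-05 m^2
Fd = 0.5*Cd*rho*A*v^2 = 0.5*0.2*1.225*6.36173e-05*617^2 = 2.967 N

2.967 N


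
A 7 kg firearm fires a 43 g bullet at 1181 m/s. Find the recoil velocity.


v_recoil = m_p * v_p / m_gun = 0.043 * 1181 / 7 = 7.255 m/s

7.255 m/s


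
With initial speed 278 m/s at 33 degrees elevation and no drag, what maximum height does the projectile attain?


H = (v0*sin(theta))^2 / (2g) = (278*sin(33°))^2 / (2*9.81) = 1168 m

1168 m


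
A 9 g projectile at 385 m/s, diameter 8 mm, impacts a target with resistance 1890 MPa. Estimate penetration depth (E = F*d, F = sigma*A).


A = pi*(d/2)^2 = pi*(8/2)^2 = 50.2655 mm^2
E = 0.5*m*v^2 = 0.5*0.009*385^2 = 667.012 J
depth = E/(sigma*A) = 667.012 J / (1890 MPa * 50.2655 mm^2) = 667.012/(1890 * 50.2655) m = 0.00702105 m ≈ 7.021 mm

7.021 mm


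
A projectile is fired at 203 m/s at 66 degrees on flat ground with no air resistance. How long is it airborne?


T = 2*v0*sin(theta)/g = 2*203*sin(66°)/9.81 = 37.81 s

37.81 s


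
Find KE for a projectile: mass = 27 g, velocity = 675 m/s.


E = 0.5*m*v^2 = 0.5*0.027*675^2 = 6151 J

6151 J


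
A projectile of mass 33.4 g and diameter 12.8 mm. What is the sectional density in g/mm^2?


SD = m/d^2 = 33.4/12.8^2 = 0.2039 g/mm^2

0.2039 g/mm^2


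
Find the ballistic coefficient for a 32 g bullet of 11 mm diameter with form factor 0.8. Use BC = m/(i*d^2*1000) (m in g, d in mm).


BC = m/(i*d^2*1000) = 32/(0.8 * 11^2 * 1000) = 0.0003306

0.0003306


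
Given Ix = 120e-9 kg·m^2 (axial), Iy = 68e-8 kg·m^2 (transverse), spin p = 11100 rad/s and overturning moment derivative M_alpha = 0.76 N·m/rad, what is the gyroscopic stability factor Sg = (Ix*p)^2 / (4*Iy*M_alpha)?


Sg = Ix^2 * p^2 / (4 * Iy * M_alpha) = (120e-9)^2 * 11100^2 / (4 * 68e-8 * 0.76) = 0.8583

0.8583


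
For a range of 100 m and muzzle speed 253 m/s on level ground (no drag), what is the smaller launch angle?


sin(2*theta) = R*g/v0^2 = 100*9.81/253^2 = 0.015326, theta = arcsin(0.015326)/2 = 0.4391°

0.4391 degrees


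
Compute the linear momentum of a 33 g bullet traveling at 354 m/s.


p = m*v = 0.033*354 = 11.68 kg·m/s

11.68 kg·m/s


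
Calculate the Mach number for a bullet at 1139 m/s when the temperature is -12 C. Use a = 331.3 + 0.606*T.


a = 331.3 + 0.606*(-12) = 324.028 m/s
M = v/a = 1139/324.028 = 3.515

3.515


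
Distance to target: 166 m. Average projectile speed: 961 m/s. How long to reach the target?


t = d/v = 166/961 = 0.1727 s

0.1727 s


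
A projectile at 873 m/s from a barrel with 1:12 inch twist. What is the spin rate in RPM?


twist_m = 12*0.0254 = 0.3048 m
spin = v/twist = 873/0.3048 = 2864.173 rev/s
RPM = spin*60 = 2864.173*60 ≈ 171850 RPM

171850 RPM


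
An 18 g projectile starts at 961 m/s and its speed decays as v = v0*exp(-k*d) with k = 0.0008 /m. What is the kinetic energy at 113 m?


v = v0*exp(-k*d) = 961*exp(-0.0008*113) = 877.937 m/s
E = 0.5*m*v^2 = 0.5*0.018*877.937^2 = 6937 J

6937 J


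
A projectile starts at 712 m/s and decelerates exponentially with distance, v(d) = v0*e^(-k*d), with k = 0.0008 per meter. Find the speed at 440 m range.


v = v0*exp(-k*d) = 712*exp(-0.0008*440) = 500.7 m/s

500.7 m/s


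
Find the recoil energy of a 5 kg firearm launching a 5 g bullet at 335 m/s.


v_r = m_p*v_p/m_gun = 0.005*335/5 = 0.335 m/s, E_r = 0.5*m_gun*v_r^2 = 0.5*5*0.335^2 = 0.2806 J

0.2806 J


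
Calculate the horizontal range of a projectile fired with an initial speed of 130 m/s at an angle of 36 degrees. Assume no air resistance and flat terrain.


R = v0^2 * sin(2*theta) / g = 130^2 * sin(2*36°) / 9.81 = 1638 m

1638 m


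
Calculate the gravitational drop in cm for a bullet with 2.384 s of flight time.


drop = 0.5*g*t^2 = 0.5*9.81*2.384^2 = 27.8774 m ≈ 2788 cm

2788 cm


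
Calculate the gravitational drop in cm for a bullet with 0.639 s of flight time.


drop = 0.5*g*t^2 = 0.5*9.81*0.639^2 = 2.00281 m ≈ 200.3 cm

200.3 cm


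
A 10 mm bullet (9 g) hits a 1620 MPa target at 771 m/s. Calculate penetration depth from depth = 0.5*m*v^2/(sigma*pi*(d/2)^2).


A = pi*(d/2)^2 = pi*(10/2)^2 = 78.5398 mm^2
E = 0.5*m*v^2 = 0.5*0.009*771^2 = 2674.98 J
depth = E/(sigma*A) = 2674.98 J / (1620 MPa * 78.5398 mm^2) = 2674.98/(1620 * 78.5398) m = 0.021024 m ≈ 21.02 mm

21.02 mm


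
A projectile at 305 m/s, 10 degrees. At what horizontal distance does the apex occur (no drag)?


R = v0^2*sin(2*theta)/g = 305^2*sin(2*10°)/9.81 = 3243.26 m
apex_dist = R/2 = 3243.26/2 = 1622 m

1622 m


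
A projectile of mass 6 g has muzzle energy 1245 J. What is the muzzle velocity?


v = sqrt(2*E/m) = sqrt(2*1245/0.006) = 644.2 m/s

644.2 m/s


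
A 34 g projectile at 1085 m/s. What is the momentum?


p = m*v = 0.034*1085 = 36.89 kg·m/s

36.89 kg·m/s


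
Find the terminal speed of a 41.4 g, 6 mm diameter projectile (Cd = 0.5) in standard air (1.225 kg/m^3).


A = pi*(d/2)^2 = pi*(6/2000)^2 = 2.82743e-05 m^2
vt = sqrt(2mg/(Cd*rho*A)) = sqrt(2*0.0414*9.81/(0.5 * 1.225 * 2.82743e-05)) = 216.6 m/s

216.6 m/s


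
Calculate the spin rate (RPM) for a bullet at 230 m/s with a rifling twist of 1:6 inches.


twist_m = 6*0.0254 = 0.1524 m
spin = v/twist = 230/0.1524 = 1509.186 rev/s
RPM = spin*60 = 1509.186*60 ≈ 90551 RPM

90551 RPM


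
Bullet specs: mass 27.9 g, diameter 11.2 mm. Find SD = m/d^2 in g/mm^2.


SD = m/d^2 = 27.9/11.2^2 = 0.2224 g/mm^2

0.2224 g/mm^2


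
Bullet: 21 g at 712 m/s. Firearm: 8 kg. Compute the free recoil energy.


v_r = m_p*v_p/m_gun = 0.021*712/8 = 1.869 m/s, E_r = 0.5*m_gun*v_r^2 = 0.5*8*1.869^2 = 13.97 J

13.97 J


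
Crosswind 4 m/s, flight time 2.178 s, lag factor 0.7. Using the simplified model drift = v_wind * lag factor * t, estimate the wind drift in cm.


drift = v_wind * lag * t = 4 * 0.7 * 2.178 = 6.0984 m ≈ 609.8 cm

609.8 cm


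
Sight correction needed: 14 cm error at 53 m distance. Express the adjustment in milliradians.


1 mrad subtends 1 cm per 10 m of range, so adj = error_cm / (dist_m / 10) = 14 / (53/10) = 2.642 mrad

2.642 mrad


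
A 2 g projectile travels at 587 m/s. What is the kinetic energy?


E = 0.5*m*v^2 = 0.5*0.002*587^2 = 344.6 J

344.6 J


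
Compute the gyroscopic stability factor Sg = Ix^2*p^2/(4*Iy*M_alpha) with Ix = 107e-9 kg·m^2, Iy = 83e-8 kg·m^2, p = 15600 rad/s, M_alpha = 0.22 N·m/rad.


Sg = Ix^2 * p^2 / (4 * Iy * M_alpha) = (107e-9)^2 * 15600^2 / (4 * 83e-8 * 0.22) = 3.815

3.815


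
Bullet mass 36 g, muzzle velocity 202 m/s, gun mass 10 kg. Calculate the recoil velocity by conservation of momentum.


v_recoil = m_p * v_p / m_gun = 0.036 * 202 / 10 = 0.7272 m/s

0.7272 m/s


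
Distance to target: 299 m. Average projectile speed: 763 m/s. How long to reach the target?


t = d/v = 299/763 = 0.3919 s

0.3919 s


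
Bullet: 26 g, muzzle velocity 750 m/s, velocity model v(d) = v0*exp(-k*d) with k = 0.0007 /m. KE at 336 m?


v = v0*exp(-k*d) = 750*exp(-0.0007*336) = 592.81 m/s
E = 0.5*m*v^2 = 0.5*0.026*592.81^2 = 4569 J

4569 J


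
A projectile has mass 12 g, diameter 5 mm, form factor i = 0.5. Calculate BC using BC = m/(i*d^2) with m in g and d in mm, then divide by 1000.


BC = m/(i*d^2*1000) = 12/(0.5 * 5^2 * 1000) = 0.00096

0.00096


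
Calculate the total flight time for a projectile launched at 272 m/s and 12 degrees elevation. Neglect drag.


T = 2*v0*sin(theta)/g = 2*272*sin(12°)/9.81 = 11.53 s

11.53 s


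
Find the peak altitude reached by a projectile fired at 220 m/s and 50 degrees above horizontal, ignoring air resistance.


H = (v0*sin(theta))^2 / (2g) = (220*sin(50°))^2 / (2*9.81) = 1448 m

1448 m


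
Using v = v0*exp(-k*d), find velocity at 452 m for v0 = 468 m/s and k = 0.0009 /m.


v = v0*exp(-k*d) = 468*exp(-0.0009*452) = 311.6 m/s

311.6 m/s


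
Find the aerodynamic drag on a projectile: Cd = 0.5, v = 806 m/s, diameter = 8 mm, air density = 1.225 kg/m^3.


A = pi*(d/2)^2 = pi*(8/2000)^2 = 5.02655e-05 m^2
Fd = 0.5*Cd*rho*A*v^2 = 0.5*0.5*1.225*5.02655e-05*806^2 = 10 N

10 N


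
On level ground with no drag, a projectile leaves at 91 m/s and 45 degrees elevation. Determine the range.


R = v0^2 * sin(2*theta) / g = 91^2 * sin(2*45°) / 9.81 = 844.1 m

844.1 m


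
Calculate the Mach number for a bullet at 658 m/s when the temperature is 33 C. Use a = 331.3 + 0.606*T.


a = 331.3 + 0.606*(33) = 351.298 m/s
M = v/a = 658/351.298 = 1.873

1.873


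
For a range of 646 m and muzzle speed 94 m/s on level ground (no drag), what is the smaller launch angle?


sin(2*theta) = R*g/v0^2 = 646*9.81/94^2 = 0.717209, theta = arcsin(0.717209)/2 = 22.91°

22.91 degrees


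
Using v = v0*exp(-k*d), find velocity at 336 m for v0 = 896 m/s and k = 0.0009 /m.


v = v0*exp(-k*d) = 896*exp(-0.0009*336) = 662.2 m/s

662.2 m/s


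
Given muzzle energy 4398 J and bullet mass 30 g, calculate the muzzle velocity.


v = sqrt(2*E/m) = sqrt(2*4398/0.03) = 541.5 m/s

541.5 m/s


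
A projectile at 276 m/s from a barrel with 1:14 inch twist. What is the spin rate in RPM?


twist_m = 14*0.0254 = 0.3556 m
spin = v/twist = 276/0.3556 = 776.153 rev/s
RPM = spin*60 = 776.153*60 ≈ 46569 RPM

46569 RPM


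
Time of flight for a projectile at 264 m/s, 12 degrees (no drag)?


T = 2*v0*sin(theta)/g = 2*264*sin(12°)/9.81 = 11.19 s

11.19 s


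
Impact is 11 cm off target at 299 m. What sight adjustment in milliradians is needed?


1 mrad subtends 1 cm per 10 m of range, so adj = error_cm / (dist_m / 10) = 11 / (299/10) = 0.3679 mrad

0.3679 mrad


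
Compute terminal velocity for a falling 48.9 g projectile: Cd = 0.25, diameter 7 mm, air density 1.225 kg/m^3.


A = pi*(d/2)^2 = pi*(7/2000)^2 = 3.84845e-05 m^2
vt = sqrt(2mg/(Cd*rho*A)) = sqrt(2*0.0489*9.81/(0.25 * 1.225 * 3.84845e-05)) = 285.3 m/s

285.3 m/s


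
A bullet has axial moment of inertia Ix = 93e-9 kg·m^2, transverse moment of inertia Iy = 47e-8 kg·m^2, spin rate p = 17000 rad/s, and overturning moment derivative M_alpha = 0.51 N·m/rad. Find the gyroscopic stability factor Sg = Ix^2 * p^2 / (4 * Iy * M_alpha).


Sg = Ix^2 * p^2 / (4 * Iy * M_alpha) = (93e-9)^2 * 17000^2 / (4 * 47e-8 * 0.51) = 2.607

2.607


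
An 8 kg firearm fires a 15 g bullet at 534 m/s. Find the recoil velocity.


v_recoil = m_p * v_p / m_gun = 0.015 * 534 / 8 = 1.001 m/s

1.001 m/s


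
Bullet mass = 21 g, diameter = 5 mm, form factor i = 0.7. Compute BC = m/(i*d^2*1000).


BC = m/(i*d^2*1000) = 21/(0.7 * 5^2 * 1000) = 0.0012

0.0012


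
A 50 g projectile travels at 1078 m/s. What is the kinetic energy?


E = 0.5*m*v^2 = 0.5*0.05*1078^2 = 29052 J

29052 J


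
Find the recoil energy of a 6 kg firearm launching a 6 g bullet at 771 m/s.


v_r = m_p*v_p/m_gun = 0.006*771/6 = 0.771 m/s, E_r = 0.5*m_gun*v_r^2 = 0.5*6*0.771^2 = 1.783 J

1.783 J


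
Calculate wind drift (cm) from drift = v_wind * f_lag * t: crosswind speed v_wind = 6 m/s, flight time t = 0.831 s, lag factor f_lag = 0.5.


drift = v_wind * lag * t = 6 * 0.5 * 0.831 = 2.493 m ≈ 249.3 cm

249.3 cm


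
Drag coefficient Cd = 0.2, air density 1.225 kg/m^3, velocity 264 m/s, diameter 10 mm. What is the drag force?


A = pi*(d/2)^2 = pi*(10/2000)^2 = 7.85398e-05 m^2
Fd = 0.5*Cd*rho*A*v^2 = 0.5*0.2*1.225*7.85398e-05*264^2 = 0.6706 N

0.6706 N


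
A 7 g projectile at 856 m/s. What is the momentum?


p = m*v = 0.007*856 = 5.992 kg·m/s

5.992 kg·m/s


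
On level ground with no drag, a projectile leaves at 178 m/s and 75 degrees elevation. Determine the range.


R = v0^2 * sin(2*theta) / g = 178^2 * sin(2*75°) / 9.81 = 1615 m

1615 m


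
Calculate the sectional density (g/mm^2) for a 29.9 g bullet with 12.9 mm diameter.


SD = m/d^2 = 29.9/12.9^2 = 0.1797 g/mm^2

0.1797 g/mm^2


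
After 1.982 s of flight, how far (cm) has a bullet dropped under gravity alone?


drop = 0.5*g*t^2 = 0.5*9.81*1.982^2 = 19.2684 m ≈ 1927 cm

1927 cm


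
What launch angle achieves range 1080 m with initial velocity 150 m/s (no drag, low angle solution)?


sin(2*theta) = R*g/v0^2 = 1080*9.81/150^2 = 0.47088, theta = arcsin(0.47088)/2 = 14.05°

14.05 degrees


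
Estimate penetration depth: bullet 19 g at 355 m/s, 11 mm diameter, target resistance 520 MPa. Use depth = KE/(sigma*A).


A = pi*(d/2)^2 = pi*(11/2)^2 = 95.0332 mm^2
E = 0.5*m*v^2 = 0.5*0.019*355^2 = 1197.24 J
depth = E/(sigma*A) = 1197.24 J / (520 MPa * 95.0332 mm^2) = 1197.24/(520 * 95.0332) m = 0.0242271 m ≈ 24.23 mm

24.23 mm


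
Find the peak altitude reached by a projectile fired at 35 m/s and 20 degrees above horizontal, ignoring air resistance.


H = (v0*sin(theta))^2 / (2g) = (35*sin(20°))^2 / (2*9.81) = 7.304 m

7.304 m


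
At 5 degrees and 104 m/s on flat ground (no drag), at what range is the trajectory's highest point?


R = v0^2*sin(2*theta)/g = 104^2*sin(2*5°)/9.81 = 191.456 m
apex_dist = R/2 = 191.456/2 = 95.73 m

95.73 m


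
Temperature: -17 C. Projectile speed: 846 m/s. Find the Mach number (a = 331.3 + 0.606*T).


a = 331.3 + 0.606*(-17) = 320.998 m/s
M = v/a = 846/320.998 = 2.636

2.636


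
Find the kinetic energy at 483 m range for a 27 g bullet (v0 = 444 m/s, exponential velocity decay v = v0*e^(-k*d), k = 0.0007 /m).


v = v0*exp(-k*d) = 444*exp(-0.0007*483) = 316.627 m/s
E = 0.5*m*v^2 = 0.5*0.027*316.627^2 = 1353 J

1353 J


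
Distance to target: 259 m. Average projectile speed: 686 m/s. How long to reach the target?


t = d/v = 259/686 = 0.3776 s

0.3776 s


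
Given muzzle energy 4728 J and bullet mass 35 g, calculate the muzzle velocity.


v = sqrt(2*E/m) = sqrt(2*4728/0.035) = 519.8 m/s

519.8 m/s


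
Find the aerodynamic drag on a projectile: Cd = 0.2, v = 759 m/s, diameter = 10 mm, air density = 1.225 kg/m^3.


A = pi*(d/2)^2 = pi*(10/2000)^2 = 7.85398e-05 m^2
Fd = 0.5*Cd*rho*A*v^2 = 0.5*0.2*1.225*7.85398e-05*759^2 = 5.543 N

5.543 N


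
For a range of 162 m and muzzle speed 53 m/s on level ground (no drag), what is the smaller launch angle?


sin(2*theta) = R*g/v0^2 = 162*9.81/53^2 = 0.56576, theta = arcsin(0.56576)/2 = 17.23°

17.23 degrees


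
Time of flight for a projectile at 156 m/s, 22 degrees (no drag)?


T = 2*v0*sin(theta)/g = 2*156*sin(22°)/9.81 = 11.91 s

11.91 s


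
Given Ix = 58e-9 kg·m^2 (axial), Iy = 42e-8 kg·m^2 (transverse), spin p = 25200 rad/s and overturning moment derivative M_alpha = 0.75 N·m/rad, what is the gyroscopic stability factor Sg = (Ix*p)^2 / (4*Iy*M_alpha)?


Sg = Ix^2 * p^2 / (4 * Iy * M_alpha) = (58e-9)^2 * 25200^2 / (4 * 42e-8 * 0.75) = 1.695

1.695


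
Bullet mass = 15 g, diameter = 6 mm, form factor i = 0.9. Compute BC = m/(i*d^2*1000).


BC = m/(i*d^2*1000) = 15/(0.9 * 6^2 * 1000) = 0.000463

0.000463


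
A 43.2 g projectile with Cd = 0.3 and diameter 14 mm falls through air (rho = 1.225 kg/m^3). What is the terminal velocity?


A = pi*(d/2)^2 = pi*(14/2000)^2 = 1.53938e-04 m^2
vt = sqrt(2mg/(Cd*rho*A)) = sqrt(2*0.0432*9.81/(0.3 * 1.225 * 1.53938e-04)) = 122.4 m/s

122.4 m/s


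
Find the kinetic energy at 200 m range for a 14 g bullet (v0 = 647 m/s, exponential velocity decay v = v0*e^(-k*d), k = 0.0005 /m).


v = v0*exp(-k*d) = 647*exp(-0.0005*200) = 585.43 m/s
E = 0.5*m*v^2 = 0.5*0.014*585.43^2 = 2399 J

2399 J


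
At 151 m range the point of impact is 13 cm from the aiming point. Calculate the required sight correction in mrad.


1 mrad subtends 1 cm per 10 m of range, so adj = error_cm / (dist_m / 10) = 13 / (151/10) = 0.8609 mrad

0.8609 mrad


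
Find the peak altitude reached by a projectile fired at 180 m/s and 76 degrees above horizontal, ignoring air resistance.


H = (v0*sin(theta))^2 / (2g) = (180*sin(76°))^2 / (2*9.81) = 1555 m

1555 m


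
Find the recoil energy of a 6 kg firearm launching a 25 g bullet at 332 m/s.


v_r = m_p*v_p/m_gun = 0.025*332/6 = 1.38333 m/s, E_r = 0.5*m_gun*v_r^2 = 0.5*6*1.38333^2 = 5.741 J

5.741 J


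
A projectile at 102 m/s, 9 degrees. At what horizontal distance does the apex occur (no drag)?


R = v0^2*sin(2*theta)/g = 102^2*sin(2*9°)/9.81 = 327.728 m
apex_dist = R/2 = 327.728/2 = 163.9 m

163.9 m


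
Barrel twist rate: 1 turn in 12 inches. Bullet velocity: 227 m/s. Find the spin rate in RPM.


twist_m = 12*0.0254 = 0.3048 m
spin = v/twist = 227/0.3048 = 744.7507 rev/s
RPM = spin*60 = 744.7507*60 ≈ 44685 RPM

44685 RPM


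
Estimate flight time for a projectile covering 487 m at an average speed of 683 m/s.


t = d/v = 487/683 = 0.713 s

0.713 s


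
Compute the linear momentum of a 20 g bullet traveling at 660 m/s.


p = m*v = 0.02*660 = 13.2 kg·m/s

13.2 kg·m/s


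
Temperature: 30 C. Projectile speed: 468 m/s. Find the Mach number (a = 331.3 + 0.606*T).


a = 331.3 + 0.606*(30) = 349.48 m/s
M = v/a = 468/349.48 = 1.339

1.339


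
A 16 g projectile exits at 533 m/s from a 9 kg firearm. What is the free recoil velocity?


v_recoil = m_p * v_p / m_gun = 0.016 * 533 / 9 = 0.9476 m/s

0.9476 m/s


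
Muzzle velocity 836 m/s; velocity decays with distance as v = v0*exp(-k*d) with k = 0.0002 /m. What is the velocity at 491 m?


v = v0*exp(-k*d) = 836*exp(-0.0002*491) = 757.8 m/s

757.8 m/s


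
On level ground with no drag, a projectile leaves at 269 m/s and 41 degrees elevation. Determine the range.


R = v0^2 * sin(2*theta) / g = 269^2 * sin(2*41°) / 9.81 = 7304 m

7304 m


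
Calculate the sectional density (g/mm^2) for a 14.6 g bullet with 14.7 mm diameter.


SD = m/d^2 = 14.6/14.7^2 = 0.06756 g/mm^2

0.06756 g/mm^2


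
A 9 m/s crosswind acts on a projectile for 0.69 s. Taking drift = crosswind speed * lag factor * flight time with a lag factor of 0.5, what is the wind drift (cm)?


drift = v_wind * lag * t = 9 * 0.5 * 0.69 = 3.105 m ≈ 310.5 cm

310.5 cm


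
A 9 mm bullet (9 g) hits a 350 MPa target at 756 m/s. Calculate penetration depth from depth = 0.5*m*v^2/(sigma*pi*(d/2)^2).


A = pi*(d/2)^2 = pi*(9/2)^2 = 63.6173 mm^2
E = 0.5*m*v^2 = 0.5*0.009*756^2 = 2571.91 J
depth = E/(sigma*A) = 2571.91 J / (350 MPa * 63.6173 mm^2) = 2571.91/(350 * 63.6173) m = 0.115508 m ≈ 115.5 mm

115.5 mm


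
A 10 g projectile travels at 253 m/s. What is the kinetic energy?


E = 0.5*m*v^2 = 0.5*0.01*253^2 = 320 J

320 J


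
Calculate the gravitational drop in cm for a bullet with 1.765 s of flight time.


drop = 0.5*g*t^2 = 0.5*9.81*1.765^2 = 15.2802 m ≈ 1528 cm

1528 cm


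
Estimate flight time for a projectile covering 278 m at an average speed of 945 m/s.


t = d/v = 278/945 = 0.2942 s

0.2942 s


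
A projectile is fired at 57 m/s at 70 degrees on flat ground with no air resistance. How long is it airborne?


T = 2*v0*sin(theta)/g = 2*57*sin(70°)/9.81 = 10.92 s

10.92 s


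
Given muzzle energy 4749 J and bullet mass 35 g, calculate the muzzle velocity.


v = sqrt(2*E/m) = sqrt(2*4749/0.035) = 520.9 m/s

520.9 m/s


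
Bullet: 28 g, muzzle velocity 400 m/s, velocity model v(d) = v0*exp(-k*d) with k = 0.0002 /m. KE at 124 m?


v = v0*exp(-k*d) = 400*exp(-0.0002*124) = 390.202 m/s
E = 0.5*m*v^2 = 0.5*0.028*390.202^2 = 2132 J

2132 J


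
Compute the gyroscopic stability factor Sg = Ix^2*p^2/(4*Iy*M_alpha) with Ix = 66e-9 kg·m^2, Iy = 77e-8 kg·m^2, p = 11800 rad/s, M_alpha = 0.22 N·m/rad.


Sg = Ix^2 * p^2 / (4 * Iy * M_alpha) = (66e-9)^2 * 11800^2 / (4 * 77e-8 * 0.22) = 0.8951

0.8951


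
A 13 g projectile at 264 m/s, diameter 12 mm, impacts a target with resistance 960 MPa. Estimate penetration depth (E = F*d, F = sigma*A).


A = pi*(d/2)^2 = pi*(12/2)^2 = 113.097 mm^2
E = 0.5*m*v^2 = 0.5*0.013*264^2 = 453.024 J
depth = E/(sigma*A) = 453.024 J / (960 MPa * 113.097 mm^2) = 453.024/(960 * 113.097) m = 0.00417251 m ≈ 4.173 mm

4.173 mm


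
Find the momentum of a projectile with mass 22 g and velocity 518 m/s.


p = m*v = 0.022*518 = 11.4 kg·m/s

11.4 kg·m/s


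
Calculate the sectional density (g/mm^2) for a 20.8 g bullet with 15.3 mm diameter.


SD = m/d^2 = 20.8/15.3^2 = 0.08885 g/mm^2

0.08885 g/mm^2


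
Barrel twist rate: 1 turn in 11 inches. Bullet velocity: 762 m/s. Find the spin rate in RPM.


twist_m = 11*0.0254 = 0.2794 m
spin = v/twist = 762/0.2794 = 2727.273 rev/s
RPM = spin*60 = 2727.273*60 ≈ 163636 RPM

163636 RPM


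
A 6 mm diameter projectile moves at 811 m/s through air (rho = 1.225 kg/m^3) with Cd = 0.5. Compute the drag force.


A = pi*(d/2)^2 = pi*(6/2000)^2 = 2.82743e-05 m^2
Fd = 0.5*Cd*rho*A*v^2 = 0.5*0.5*1.225*2.82743e-05*811^2 = 5.695 N

5.695 N


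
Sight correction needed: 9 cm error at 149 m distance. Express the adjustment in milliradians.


1 mrad subtends 1 cm per 10 m of range, so adj = error_cm / (dist_m / 10) = 9 / (149/10) = 0.604 mrad

0.604 mrad


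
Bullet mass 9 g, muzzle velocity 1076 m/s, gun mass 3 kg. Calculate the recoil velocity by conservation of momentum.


v_recoil = m_p * v_p / m_gun = 0.009 * 1076 / 3 = 3.228 m/s

3.228 m/s


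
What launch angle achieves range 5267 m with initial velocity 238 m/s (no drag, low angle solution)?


sin(2*theta) = R*g/v0^2 = 5267*9.81/238^2 = 0.912176, theta = arcsin(0.912176)/2 = 32.9°

32.9 degrees


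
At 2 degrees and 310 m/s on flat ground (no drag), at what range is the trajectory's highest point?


R = v0^2*sin(2*theta)/g = 310^2*sin(2*2°)/9.81 = 683.343 m
apex_dist = R/2 = 683.343/2 = 341.7 m

341.7 m


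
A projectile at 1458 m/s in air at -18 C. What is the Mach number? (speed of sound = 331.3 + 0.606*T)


a = 331.3 + 0.606*(-18) = 320.392 m/s
M = v/a = 1458/320.392 = 4.551

4.551


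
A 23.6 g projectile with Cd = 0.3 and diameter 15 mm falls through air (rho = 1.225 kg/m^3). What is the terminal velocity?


A = pi*(d/2)^2 = pi*(15/2000)^2 = 1.76715e-04 m^2
vt = sqrt(2mg/(Cd*rho*A)) = sqrt(2*0.0236*9.81/(0.3 * 1.225 * 1.76715e-04)) = 84.44 m/s

84.44 m/s


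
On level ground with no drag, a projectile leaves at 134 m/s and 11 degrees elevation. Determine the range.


R = v0^2 * sin(2*theta) / g = 134^2 * sin(2*11°) / 9.81 = 685.7 m

685.7 m


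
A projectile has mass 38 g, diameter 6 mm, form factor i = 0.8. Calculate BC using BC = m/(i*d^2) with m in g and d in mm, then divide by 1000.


BC = m/(i*d^2*1000) = 38/(0.8 * 6^2 * 1000) = 0.001319

0.001319


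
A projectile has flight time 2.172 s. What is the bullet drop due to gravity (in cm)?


drop = 0.5*g*t^2 = 0.5*9.81*2.172^2 = 23.1397 m ≈ 2314 cm

2314 cm


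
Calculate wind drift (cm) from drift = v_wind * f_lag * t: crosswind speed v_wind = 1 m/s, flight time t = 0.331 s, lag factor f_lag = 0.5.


drift = v_wind * lag * t = 1 * 0.5 * 0.331 = 0.1655 m ≈ 16.55 cm

16.55 cm


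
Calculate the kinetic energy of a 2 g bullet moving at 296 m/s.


E = 0.5*m*v^2 = 0.5*0.002*296^2 = 87.62 J

87.62 J


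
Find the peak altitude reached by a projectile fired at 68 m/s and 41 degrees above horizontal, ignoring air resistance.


H = (v0*sin(theta))^2 / (2g) = (68*sin(41°))^2 / (2*9.81) = 101.4 m

101.4 m


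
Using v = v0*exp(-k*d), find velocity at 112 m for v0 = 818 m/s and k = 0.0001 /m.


v = v0*exp(-k*d) = 818*exp(-0.0001*112) = 808.9 m/s

808.9 m/s


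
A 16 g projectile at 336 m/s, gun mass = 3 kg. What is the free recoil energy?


v_r = m_p*v_p/m_gun = 0.016*336/3 = 1.792 m/s, E_r = 0.5*m_gun*v_r^2 = 0.5*3*1.792^2 = 4.817 J

4.817 J


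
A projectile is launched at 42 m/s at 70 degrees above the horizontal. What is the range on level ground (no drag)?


R = v0^2 * sin(2*theta) / g = 42^2 * sin(2*70°) / 9.81 = 115.6 m

115.6 m


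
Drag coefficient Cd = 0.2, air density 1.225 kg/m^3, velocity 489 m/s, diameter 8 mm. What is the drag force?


A = pi*(d/2)^2 = pi*(8/2000)^2 = 5.02655e-05 m^2
Fd = 0.5*Cd*rho*A*v^2 = 0.5*0.2*1.225*5.02655e-05*489^2 = 1.472 N

1.472 N


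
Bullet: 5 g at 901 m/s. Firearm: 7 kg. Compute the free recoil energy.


v_r = m_p*v_p/m_gun = 0.005*901/7 = 0.643571 m/s, E_r = 0.5*m_gun*v_r^2 = 0.5*7*0.643571^2 = 1.45 J

1.45 J


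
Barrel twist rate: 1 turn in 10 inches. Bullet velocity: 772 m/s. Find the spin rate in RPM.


twist_m = 10*0.0254 = 0.254 m
spin = v/twist = 772/0.254 = 3039.37 rev/s
RPM = spin*60 = 3039.37*60 ≈ 182362 RPM

182362 RPM


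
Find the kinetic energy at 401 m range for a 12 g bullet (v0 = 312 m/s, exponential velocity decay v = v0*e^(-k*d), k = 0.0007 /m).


v = v0*exp(-k*d) = 312*exp(-0.0007*401) = 235.64 m/s
E = 0.5*m*v^2 = 0.5*0.012*235.64^2 = 333.2 J

333.2 J


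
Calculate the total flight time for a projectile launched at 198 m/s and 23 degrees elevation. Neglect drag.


T = 2*v0*sin(theta)/g = 2*198*sin(23°)/9.81 = 15.77 s

15.77 s


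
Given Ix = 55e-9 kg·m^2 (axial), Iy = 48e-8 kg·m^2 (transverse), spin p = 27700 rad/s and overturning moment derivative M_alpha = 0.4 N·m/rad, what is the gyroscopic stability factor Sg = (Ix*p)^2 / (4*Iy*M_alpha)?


Sg = Ix^2 * p^2 / (4 * Iy * M_alpha) = (55e-9)^2 * 27700^2 / (4 * 48e-8 * 0.4) = 3.022

3.022


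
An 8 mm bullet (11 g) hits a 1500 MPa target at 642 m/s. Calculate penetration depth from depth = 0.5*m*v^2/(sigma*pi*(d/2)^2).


A = pi*(d/2)^2 = pi*(8/2)^2 = 50.2655 mm^2
E = 0.5*m*v^2 = 0.5*0.011*642^2 = 2266.9 J
depth = E/(sigma*A) = 2266.9 J / (1500 MPa * 50.2655 mm^2) = 2266.9/(1500 * 50.2655) m = 0.0300657 m ≈ 30.07 mm

30.07 mm


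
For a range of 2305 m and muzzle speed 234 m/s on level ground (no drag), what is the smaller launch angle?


sin(2*theta) = R*g/v0^2 = 2305*9.81/234^2 = 0.41296, theta = arcsin(0.41296)/2 = 12.2°

12.2 degrees


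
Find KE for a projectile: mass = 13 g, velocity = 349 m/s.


E = 0.5*m*v^2 = 0.5*0.013*349^2 = 791.7 J

791.7 J


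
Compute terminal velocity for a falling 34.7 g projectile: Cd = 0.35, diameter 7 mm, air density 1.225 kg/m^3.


A = pi*(d/2)^2 = pi*(7/2000)^2 = 3.84845e-05 m^2
vt = sqrt(2mg/(Cd*rho*A)) = sqrt(2*0.0347*9.81/(0.35 * 1.225 * 3.84845e-05)) = 203.1 m/s

203.1 m/s


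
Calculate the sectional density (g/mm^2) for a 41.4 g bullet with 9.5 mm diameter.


SD = m/d^2 = 41.4/9.5^2 = 0.4587 g/mm^2

0.4587 g/mm^2


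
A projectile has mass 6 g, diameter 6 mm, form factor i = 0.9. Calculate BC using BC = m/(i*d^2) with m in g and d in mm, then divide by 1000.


BC = m/(i*d^2*1000) = 6/(0.9 * 6^2 * 1000) = 0.0001852

0.0001852


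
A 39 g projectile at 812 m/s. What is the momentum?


p = m*v = 0.039*812 = 31.67 kg·m/s

31.67 kg·m/s


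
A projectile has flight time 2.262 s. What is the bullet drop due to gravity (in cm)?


drop = 0.5*g*t^2 = 0.5*9.81*2.262^2 = 25.0971 m ≈ 2510 cm

2510 cm


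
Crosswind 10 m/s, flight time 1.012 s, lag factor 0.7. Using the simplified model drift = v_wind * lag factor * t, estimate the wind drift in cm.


drift = v_wind * lag * t = 10 * 0.7 * 1.012 = 7.084 m ≈ 708.4 cm

708.4 cm


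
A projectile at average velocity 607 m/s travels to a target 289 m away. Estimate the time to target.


t = d/v = 289/607 = 0.4761 s

0.4761 s


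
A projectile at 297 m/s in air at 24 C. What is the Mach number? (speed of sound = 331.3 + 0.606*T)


a = 331.3 + 0.606*(24) = 345.844 m/s
M = v/a = 297/345.844 = 0.8588

0.8588


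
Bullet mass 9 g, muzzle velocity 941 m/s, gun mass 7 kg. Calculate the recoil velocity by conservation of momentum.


v_recoil = m_p * v_p / m_gun = 0.009 * 941 / 7 = 1.21 m/s

1.21 m/s


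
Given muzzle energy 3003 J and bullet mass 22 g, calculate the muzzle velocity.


v = sqrt(2*E/m) = sqrt(2*3003/0.022) = 522.5 m/s

522.5 m/s


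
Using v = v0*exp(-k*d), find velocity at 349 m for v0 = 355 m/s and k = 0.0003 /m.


v = v0*exp(-k*d) = 355*exp(-0.0003*349) = 319.7 m/s

319.7 m/s


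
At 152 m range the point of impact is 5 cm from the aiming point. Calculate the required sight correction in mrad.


1 mrad subtends 1 cm per 10 m of range, so adj = error_cm / (dist_m / 10) = 5 / (152/10) = 0.3289 mrad

0.3289 mrad


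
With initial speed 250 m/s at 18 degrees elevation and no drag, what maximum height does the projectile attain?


H = (v0*sin(theta))^2 / (2g) = (250*sin(18°))^2 / (2*9.81) = 304.2 m

304.2 m


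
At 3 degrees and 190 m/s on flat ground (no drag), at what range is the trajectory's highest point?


R = v0^2*sin(2*theta)/g = 190^2*sin(2*3°)/9.81 = 384.656 m
apex_dist = R/2 = 384.656/2 = 192.3 m

192.3 m


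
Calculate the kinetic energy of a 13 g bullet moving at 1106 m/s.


E = 0.5*m*v^2 = 0.5*0.013*1106^2 = 7951 J

7951 J


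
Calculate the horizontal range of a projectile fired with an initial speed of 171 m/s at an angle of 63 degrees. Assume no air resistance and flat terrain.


R = v0^2 * sin(2*theta) / g = 171^2 * sin(2*63°) / 9.81 = 2411 m

2411 m


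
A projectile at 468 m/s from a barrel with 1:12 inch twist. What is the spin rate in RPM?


twist_m = 12*0.0254 = 0.3048 m
spin = v/twist = 468/0.3048 = 1535.433 rev/s
RPM = spin*60 = 1535.433*60 ≈ 92126 RPM

92126 RPM


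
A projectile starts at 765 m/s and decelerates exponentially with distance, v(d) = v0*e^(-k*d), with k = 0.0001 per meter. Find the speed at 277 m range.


v = v0*exp(-k*d) = 765*exp(-0.0001*277) = 744.1 m/s

744.1 m/s


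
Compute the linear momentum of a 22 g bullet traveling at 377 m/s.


p = m*v = 0.022*377 = 8.294 kg·m/s

8.294 kg·m/s


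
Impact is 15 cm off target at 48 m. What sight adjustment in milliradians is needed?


1 mrad subtends 1 cm per 10 m of range, so adj = error_cm / (dist_m / 10) = 15 / (48/10) = 3.125 mrad

3.125 mrad


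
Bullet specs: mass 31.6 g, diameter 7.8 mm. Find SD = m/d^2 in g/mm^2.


SD = m/d^2 = 31.6/7.8^2 = 0.5194 g/mm^2

0.5194 g/mm^2


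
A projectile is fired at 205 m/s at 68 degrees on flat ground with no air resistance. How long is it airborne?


T = 2*v0*sin(theta)/g = 2*205*sin(68°)/9.81 = 38.75 s

38.75 s


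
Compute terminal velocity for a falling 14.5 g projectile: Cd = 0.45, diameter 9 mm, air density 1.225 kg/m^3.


A = pi*(d/2)^2 = pi*(9/2000)^2 = 6.36173e-05 m^2
vt = sqrt(2mg/(Cd*rho*A)) = sqrt(2*0.0145*9.81/(0.45 * 1.225 * 6.36173e-05)) = 90.07 m/s

90.07 m/s


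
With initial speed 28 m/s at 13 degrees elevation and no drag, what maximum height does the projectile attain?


H = (v0*sin(theta))^2 / (2g) = (28*sin(13°))^2 / (2*9.81) = 2.022 m

2.022 m


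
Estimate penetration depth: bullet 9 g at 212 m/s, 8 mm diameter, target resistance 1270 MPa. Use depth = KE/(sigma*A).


A = pi*(d/2)^2 = pi*(8/2)^2 = 50.2655 mm^2
E = 0.5*m*v^2 = 0.5*0.009*212^2 = 202.248 J
depth = E/(sigma*A) = 202.248 J / (1270 MPa * 50.2655 mm^2) = 202.248/(1270 * 50.2655) m = 0.00316819 m ≈ 3.168 mm

3.168 mm


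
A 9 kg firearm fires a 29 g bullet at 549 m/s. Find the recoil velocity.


v_recoil = m_p * v_p / m_gun = 0.029 * 549 / 9 = 1.769 m/s

1.769 m/s


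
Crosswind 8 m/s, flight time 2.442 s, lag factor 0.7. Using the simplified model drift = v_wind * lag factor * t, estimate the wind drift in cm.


drift = v_wind * lag * t = 8 * 0.7 * 2.442 = 13.6752 m ≈ 1368 cm

1368 cm


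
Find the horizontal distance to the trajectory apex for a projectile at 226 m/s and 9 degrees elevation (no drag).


R = v0^2*sin(2*theta)/g = 226^2*sin(2*9°)/9.81 = 1608.9 m
apex_dist = R/2 = 1608.9/2 = 804.5 m

804.5 m


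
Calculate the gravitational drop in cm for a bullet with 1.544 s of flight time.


drop = 0.5*g*t^2 = 0.5*9.81*1.544^2 = 11.6932 m ≈ 1169 cm

1169 cm


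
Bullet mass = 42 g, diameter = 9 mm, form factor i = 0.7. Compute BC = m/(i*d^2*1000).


BC = m/(i*d^2*1000) = 42/(0.7 * 9^2 * 1000) = 0.0007407

0.0007407


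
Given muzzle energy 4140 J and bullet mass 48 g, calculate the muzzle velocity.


v = sqrt(2*E/m) = sqrt(2*4140/0.048) = 415.3 m/s

415.3 m/s


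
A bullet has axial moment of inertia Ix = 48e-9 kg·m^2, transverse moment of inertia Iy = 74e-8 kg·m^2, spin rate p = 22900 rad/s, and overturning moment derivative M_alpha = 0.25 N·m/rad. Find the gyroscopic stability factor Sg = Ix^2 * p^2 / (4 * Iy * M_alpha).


Sg = Ix^2 * p^2 / (4 * Iy * M_alpha) = (48e-9)^2 * 22900^2 / (4 * 74e-8 * 0.25) = 1.633

1.633


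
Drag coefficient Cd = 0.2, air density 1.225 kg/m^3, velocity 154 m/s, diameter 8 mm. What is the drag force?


A = pi*(d/2)^2 = pi*(8/2000)^2 = 5.02655e-05 m^2
Fd = 0.5*Cd*rho*A*v^2 = 0.5*0.2*1.225*5.02655e-05*154^2 = 0.146 N

0.146 N
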